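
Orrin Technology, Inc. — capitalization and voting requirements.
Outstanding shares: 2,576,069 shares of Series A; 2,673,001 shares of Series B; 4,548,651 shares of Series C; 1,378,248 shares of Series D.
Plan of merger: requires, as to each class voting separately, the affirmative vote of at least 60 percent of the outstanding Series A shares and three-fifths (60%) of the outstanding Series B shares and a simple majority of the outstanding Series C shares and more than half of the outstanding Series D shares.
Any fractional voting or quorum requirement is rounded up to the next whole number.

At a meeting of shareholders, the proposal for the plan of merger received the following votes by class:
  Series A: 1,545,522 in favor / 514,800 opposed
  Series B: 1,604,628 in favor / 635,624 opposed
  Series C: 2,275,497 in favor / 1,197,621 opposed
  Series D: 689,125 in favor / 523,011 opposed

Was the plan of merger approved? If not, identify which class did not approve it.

Series A: 3/5 of 2576069 = 1545641.40, rounded up to 1545642; 1,545,642 required, 1,545,522 in favor — not approved.
Series B: 3/5 of 2673001 = 1603800.60, rounded up to 1603801; 1,603,801 required, 1,604,628 in favor — approved.
Series C: a majority of 4548651 is 2274326; 2,274,326 required, 2,275,497 in favor — approved.
Series D: a majority of 1378248 is 689125; 689,125 required, 689,125 in favor — approved.

Not approved — the Series A shares did not give the required vote.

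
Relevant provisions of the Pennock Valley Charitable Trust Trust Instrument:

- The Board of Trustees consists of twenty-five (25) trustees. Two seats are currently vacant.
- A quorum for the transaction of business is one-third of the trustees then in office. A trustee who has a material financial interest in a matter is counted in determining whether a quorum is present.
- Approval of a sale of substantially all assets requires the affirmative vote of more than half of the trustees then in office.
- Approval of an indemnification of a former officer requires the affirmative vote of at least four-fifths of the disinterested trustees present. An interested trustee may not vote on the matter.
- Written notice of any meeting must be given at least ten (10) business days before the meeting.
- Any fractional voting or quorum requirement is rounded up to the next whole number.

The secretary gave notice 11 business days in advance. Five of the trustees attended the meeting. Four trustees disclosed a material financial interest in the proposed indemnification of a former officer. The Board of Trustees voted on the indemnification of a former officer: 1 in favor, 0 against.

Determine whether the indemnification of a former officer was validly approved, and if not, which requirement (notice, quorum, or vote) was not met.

Notice: 11 business days given; 10 required (11 ≥ 10). Satisfied.
Quorum: 5 present (interested trustees count toward quorum); quorum is 8. Not satisfied.
Vote: the indemnification of a former officer requires four-fifths of the disinterested trustees present (5 − 4 = 1). 4/5 of 1 = 0.80, rounded up to 1, so 1 affirmative vote is needed; 1 voted in favor. Satisfied. (Moot — without a quorum no business can be validly transacted.)

Invalid — quorum requirement not satisfied.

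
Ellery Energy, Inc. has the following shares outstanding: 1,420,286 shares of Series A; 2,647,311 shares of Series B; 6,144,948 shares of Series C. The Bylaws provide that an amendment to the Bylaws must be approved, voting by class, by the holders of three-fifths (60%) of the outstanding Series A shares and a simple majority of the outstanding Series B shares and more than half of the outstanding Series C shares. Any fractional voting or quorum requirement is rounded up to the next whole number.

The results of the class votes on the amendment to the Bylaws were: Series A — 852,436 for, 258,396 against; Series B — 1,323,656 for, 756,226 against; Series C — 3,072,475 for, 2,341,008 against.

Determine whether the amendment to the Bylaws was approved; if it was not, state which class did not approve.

Series A: 3/5 of 1420286 = 852171.60, rounded up to 852172; 852,172 required, 852,436 in favor — approved.
Series B: a majority of 2647311 is 1323656; 1,323,656 required, 1,323,656 in favor — approved.
Series C: a majority of 6144948 is 3072475; 3,072,475 required, 3,072,475 in favor — approved.

Approved — every class gave the required vote.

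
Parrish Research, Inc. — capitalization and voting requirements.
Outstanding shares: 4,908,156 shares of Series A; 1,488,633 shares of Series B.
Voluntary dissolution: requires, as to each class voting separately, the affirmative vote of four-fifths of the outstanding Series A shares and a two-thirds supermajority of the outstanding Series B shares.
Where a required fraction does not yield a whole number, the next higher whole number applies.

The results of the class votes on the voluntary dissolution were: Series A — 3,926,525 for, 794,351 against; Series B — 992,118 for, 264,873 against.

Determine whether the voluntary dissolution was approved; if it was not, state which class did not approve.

Not approved — the Series B shares did not give the required vote.

Series A: 4/5 of 4908156 = 3926524.80, rounded up to 3926525; 3,926,525 required, 3,926,525 in favor — approved.
Series B: 2/3 of 1488633 = 992422; 992,422 required, 992,118 in favor — not approved.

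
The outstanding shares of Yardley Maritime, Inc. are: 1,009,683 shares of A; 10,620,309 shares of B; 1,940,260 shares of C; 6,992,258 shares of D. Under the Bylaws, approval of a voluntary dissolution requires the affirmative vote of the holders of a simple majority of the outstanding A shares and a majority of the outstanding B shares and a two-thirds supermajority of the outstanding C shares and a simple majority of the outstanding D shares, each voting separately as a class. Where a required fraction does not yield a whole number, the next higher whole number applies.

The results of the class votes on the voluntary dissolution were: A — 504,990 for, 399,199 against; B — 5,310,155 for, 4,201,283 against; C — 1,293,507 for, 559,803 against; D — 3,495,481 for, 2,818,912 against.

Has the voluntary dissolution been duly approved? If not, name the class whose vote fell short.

A: a majority of 1009683 is 504842; 504,842 required, 504,990 in favor — approved.
B: a majority of 10620309 is 5310155; 5,310,155 required, 5,310,155 in favor — approved.
C: 2/3 of 1940260 = 1293506.67, rounded up to 1293507; 1,293,507 required, 1,293,507 in favor — approved.
D: a majority of 6992258 is 3496130; 3,496,130 required, 3,495,481 in favor — not approved.

Not approved — the D shares did not give the required vote.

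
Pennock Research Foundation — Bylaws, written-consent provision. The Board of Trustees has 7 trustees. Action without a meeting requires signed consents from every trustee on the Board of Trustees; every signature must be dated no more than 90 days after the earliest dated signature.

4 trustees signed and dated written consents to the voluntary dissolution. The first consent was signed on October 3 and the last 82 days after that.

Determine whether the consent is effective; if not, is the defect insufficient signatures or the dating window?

Signatures required: all of 7 — unanimous means all 7, so 7 needed; 4 signed. Insufficient.
Dating window: the latest signature is 82 days after the earliest; the limit is 90 days. Within the window.

Not effective — insufficient signatures.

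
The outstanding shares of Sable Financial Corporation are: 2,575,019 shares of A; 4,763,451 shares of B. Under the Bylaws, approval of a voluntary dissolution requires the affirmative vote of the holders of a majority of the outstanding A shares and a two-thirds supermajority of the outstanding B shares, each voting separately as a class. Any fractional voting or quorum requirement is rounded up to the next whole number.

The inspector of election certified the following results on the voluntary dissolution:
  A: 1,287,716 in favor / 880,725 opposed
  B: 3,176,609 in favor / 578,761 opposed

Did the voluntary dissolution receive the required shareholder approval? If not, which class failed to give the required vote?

Approved — every class gave the required vote.

A: a majority of 2575019 is 1287510; 1,287,510 required, 1,287,716 in favor — approved.
B: 2/3 of 4763451 = 3175634; 3,175,634 required, 3,176,609 in favor — approved.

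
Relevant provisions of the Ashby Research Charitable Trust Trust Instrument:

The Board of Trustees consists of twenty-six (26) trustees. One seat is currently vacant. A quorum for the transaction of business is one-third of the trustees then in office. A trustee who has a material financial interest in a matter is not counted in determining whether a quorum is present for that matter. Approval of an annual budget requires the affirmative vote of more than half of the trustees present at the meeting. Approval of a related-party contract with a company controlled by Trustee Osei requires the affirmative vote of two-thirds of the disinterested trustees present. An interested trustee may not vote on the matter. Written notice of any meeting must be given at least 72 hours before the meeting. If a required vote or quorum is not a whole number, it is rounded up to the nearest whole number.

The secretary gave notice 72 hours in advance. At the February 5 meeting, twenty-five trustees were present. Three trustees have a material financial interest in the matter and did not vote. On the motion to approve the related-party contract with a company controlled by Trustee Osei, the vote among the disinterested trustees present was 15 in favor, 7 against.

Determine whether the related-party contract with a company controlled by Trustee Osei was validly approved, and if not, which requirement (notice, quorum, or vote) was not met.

Valid — all requirements satisfied.

Notice: 72 hours given; 72 required (72 ≥ 72). Satisfied.
Quorum: 25 present, but the 3 interested trustees do not count, leaving 22. Quorum is 9. Satisfied.
Vote: the related-party contract with a company controlled by Trustee Osei requires two-thirds of the disinterested trustees present (25 − 3 = 22). 2/3 of 22 = 14.67, rounded up to 15, so 15 affirmative votes are needed; 15 voted in favor. Satisfied.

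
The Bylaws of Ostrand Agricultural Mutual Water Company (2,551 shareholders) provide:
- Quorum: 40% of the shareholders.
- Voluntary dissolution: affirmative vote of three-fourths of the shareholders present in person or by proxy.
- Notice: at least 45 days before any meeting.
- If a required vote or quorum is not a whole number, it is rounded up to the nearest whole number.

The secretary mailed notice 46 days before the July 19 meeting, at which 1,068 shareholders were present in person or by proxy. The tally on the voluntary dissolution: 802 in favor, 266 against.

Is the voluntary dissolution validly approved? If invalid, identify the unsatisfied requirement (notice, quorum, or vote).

Valid — all requirements satisfied.

Notice: 46 days given; 45 required. Satisfied.
Quorum: 40% of 2,551 = 1,020.40, rounded up to 1,021; 1,068 present. Satisfied.
Vote: requires three-fourths of those present (1,068); 3/4 of 1068 = 801, so 801 needed; 802 in favor. Satisfied.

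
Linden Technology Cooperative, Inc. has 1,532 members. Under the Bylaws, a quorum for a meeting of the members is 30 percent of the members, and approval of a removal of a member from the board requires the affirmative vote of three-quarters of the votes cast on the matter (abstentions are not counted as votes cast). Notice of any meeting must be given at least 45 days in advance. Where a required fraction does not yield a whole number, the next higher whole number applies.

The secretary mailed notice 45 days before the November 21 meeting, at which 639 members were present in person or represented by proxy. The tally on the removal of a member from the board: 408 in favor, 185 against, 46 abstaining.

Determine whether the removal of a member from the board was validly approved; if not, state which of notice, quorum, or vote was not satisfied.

Invalid — vote requirement not satisfied.

Notice: 45 days given; 45 required. Satisfied.
Quorum: 30% of 1,532 = 459.60, rounded up to 460; 639 present. Satisfied.
Vote: requires three-fourths of the votes cast (639 − 46 abstaining = 593); 3/4 of 593 = 444.75, rounded up to 445, so 445 needed; 408 in favor. Not satisfied.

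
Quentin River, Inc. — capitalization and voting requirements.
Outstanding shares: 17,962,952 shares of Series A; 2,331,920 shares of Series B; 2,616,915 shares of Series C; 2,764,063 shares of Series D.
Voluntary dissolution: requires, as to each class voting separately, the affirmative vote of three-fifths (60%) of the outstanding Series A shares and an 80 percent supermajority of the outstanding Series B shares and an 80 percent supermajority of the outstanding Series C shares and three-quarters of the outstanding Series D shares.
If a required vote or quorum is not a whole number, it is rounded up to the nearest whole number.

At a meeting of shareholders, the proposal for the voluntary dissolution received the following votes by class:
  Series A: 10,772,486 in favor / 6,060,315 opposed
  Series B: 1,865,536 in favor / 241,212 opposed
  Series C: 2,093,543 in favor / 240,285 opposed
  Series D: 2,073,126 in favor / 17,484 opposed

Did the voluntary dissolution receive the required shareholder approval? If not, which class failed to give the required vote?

Not approved — the Series A shares did not give the required vote.

Series A: 3/5 of 17962952 = 10777771.20, rounded up to 10777772; 10,777,772 required, 10,772,486 in favor — not approved.
Series B: 4/5 of 2331920 = 1865536; 1,865,536 required, 1,865,536 in favor — approved.
Series C: 4/5 of 2616915 = 2093532; 2,093,532 required, 2,093,543 in favor — approved.
Series D: 3/4 of 2764063 = 2073047.25, rounded up to 2073048; 2,073,048 required, 2,073,126 in favor — approved.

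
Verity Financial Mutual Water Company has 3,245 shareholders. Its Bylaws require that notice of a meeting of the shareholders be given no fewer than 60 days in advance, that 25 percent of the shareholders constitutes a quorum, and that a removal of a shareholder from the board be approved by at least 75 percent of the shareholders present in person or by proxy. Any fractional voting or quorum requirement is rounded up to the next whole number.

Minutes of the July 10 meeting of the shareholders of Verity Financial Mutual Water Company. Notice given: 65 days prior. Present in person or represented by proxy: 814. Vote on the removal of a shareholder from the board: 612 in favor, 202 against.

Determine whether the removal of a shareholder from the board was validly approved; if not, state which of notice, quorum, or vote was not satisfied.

Valid — all requirements satisfied.

Notice: 65 days given; 60 required. Satisfied.
Quorum: 25% of 3,245 = 811.25, rounded up to 812; 814 present. Satisfied.
Vote: requires three-fourths of those present (814); 3/4 of 814 = 610.50, rounded up to 611, so 611 needed; 612 in favor. Satisfied.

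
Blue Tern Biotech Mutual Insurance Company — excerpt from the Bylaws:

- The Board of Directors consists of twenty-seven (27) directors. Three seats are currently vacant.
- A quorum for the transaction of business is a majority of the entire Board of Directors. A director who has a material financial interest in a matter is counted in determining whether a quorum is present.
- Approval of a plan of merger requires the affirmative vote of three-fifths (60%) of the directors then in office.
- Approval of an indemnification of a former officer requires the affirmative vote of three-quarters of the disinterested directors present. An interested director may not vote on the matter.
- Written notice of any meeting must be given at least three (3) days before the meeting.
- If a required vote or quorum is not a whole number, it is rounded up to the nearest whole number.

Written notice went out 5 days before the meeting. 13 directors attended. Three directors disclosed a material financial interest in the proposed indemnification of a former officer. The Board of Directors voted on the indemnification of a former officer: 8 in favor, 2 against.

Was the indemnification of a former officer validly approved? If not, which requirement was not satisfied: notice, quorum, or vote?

Invalid — quorum requirement not satisfied.

Notice: 5 days given; 3 required (5 ≥ 3). Satisfied.
Quorum: 13 present (interested directors count toward quorum); quorum is 14. Not satisfied.
Vote: the indemnification of a former officer requires three-fourths of the disinterested directors present (13 − 3 = 10). 3/4 of 10 = 7.50, rounded up to 8, so 8 affirmative votes are needed; 8 voted in favor. Satisfied. (Moot — without a quorum no business can be validly transacted.)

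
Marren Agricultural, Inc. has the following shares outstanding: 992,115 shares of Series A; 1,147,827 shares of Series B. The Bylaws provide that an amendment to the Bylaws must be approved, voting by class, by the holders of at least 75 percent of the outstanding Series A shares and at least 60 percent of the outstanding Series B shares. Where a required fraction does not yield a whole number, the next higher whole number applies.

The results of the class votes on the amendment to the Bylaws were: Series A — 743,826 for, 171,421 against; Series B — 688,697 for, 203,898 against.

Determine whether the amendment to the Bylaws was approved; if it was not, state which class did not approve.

Series A: 3/4 of 992115 = 744086.25, rounded up to 744087; 744,087 required, 743,826 in favor — not approved.
Series B: 3/5 of 1147827 = 688696.20, rounded up to 688697; 688,697 required, 688,697 in favor — approved.

Not approved — the Series A shares did not give the required vote.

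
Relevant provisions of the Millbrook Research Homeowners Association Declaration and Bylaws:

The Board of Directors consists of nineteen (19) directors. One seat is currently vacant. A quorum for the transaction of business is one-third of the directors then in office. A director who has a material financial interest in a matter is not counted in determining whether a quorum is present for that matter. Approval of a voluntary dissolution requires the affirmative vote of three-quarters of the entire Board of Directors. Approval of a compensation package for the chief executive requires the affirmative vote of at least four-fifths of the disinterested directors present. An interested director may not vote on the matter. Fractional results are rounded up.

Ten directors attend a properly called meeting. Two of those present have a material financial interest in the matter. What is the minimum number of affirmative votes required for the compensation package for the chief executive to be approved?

The compensation package for the chief executive requires four-fifths of the disinterested directors present (10 − 2 = 8).
4/5 of 8 = 6.40, rounded up to 7.

7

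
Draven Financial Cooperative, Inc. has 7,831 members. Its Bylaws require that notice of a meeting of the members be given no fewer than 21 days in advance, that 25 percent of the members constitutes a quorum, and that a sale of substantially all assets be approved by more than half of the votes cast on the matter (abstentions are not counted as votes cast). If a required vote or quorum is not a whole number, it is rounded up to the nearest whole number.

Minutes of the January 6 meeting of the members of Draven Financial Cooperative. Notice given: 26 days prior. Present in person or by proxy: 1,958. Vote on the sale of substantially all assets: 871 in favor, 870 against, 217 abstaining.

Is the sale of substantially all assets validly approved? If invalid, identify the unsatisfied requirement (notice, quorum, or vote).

Notice: 26 days given; 21 required. Satisfied.
Quorum: 25% of 7,831 = 1,957.75, rounded up to 1,958; 1,958 present. Satisfied.
Vote: requires a majority of the votes cast (1,958 − 217 abstaining = 1,741); a majority of 1741 is 871, so 871 needed; 871 in favor. Satisfied.

Valid — all requirements satisfied.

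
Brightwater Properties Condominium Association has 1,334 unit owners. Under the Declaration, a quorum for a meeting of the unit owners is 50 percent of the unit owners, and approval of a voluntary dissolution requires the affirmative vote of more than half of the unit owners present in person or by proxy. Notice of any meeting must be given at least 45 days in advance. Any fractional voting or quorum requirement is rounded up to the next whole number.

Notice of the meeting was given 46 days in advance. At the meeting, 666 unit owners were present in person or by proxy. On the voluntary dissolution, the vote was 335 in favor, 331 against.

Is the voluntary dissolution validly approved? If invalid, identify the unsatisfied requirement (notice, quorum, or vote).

Invalid — quorum requirement not satisfied.

Notice: 46 days given; 45 required. Satisfied.
Quorum: 50% of 1,334 = 667; 666 present. Not satisfied.
Vote: requires a majority of those present (666); a majority of 666 is 334, so 334 needed; 335 in favor. Satisfied.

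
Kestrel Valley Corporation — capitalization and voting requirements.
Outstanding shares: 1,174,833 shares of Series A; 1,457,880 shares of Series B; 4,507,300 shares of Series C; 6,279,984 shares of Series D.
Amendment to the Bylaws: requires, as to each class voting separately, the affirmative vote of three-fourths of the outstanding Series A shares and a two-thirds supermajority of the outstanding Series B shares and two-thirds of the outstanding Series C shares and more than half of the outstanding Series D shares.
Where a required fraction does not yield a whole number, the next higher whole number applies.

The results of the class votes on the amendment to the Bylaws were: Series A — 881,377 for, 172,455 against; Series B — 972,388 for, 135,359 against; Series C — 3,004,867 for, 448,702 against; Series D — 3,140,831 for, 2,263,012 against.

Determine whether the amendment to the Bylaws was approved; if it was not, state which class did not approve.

Approved — every class gave the required vote.

Series A: 3/4 of 1174833 = 881124.75, rounded up to 881125; 881,125 required, 881,377 in favor — approved.
Series B: 2/3 of 1457880 = 971920; 971,920 required, 972,388 in favor — approved.
Series C: 2/3 of 4507300 = 3004866.67, rounded up to 3004867; 3,004,867 required, 3,004,867 in favor — approved.
Series D: a majority of 6279984 is 3139993; 3,139,993 required, 3,140,831 in favor — approved.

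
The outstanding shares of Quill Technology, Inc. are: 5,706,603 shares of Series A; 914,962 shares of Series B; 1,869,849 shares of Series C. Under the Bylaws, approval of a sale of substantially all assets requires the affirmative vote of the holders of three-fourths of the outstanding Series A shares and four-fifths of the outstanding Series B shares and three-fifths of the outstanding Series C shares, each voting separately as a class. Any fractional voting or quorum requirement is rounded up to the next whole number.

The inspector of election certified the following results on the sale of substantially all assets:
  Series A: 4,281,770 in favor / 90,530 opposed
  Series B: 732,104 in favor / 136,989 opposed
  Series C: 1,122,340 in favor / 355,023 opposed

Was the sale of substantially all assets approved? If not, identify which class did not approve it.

Approved — every class gave the required vote.

Series A: 3/4 of 5706603 = 4279952.25, rounded up to 4279953; 4,279,953 required, 4,281,770 in favor — approved.
Series B: 4/5 of 914962 = 731969.60, rounded up to 731970; 731,970 required, 732,104 in favor — approved.
Series C: 3/5 of 1869849 = 1121909.40, rounded up to 1121910; 1,121,910 required, 1,122,340 in favor — approved.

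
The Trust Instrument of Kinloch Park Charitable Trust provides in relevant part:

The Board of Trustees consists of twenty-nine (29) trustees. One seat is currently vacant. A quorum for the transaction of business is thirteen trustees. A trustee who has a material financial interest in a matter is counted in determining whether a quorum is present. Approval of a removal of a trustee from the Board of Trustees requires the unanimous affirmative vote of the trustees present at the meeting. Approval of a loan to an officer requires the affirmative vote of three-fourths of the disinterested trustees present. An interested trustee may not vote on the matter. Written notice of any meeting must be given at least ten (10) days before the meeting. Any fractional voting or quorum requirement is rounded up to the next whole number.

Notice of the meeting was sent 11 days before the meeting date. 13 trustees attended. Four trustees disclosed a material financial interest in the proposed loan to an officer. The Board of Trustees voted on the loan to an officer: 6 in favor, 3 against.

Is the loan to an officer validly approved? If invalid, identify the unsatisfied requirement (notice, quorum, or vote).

Invalid — vote requirement not satisfied.

Notice: 11 days given; 10 required (11 ≥ 10). Satisfied.
Quorum: 13 present (interested trustees count toward quorum); quorum is 13. Satisfied.
Vote: the loan to an officer requires three-fourths of the disinterested trustees present (13 − 4 = 9). 3/4 of 9 = 6.75, rounded up to 7, so 7 affirmative votes are needed; 6 voted in favor. Not satisfied.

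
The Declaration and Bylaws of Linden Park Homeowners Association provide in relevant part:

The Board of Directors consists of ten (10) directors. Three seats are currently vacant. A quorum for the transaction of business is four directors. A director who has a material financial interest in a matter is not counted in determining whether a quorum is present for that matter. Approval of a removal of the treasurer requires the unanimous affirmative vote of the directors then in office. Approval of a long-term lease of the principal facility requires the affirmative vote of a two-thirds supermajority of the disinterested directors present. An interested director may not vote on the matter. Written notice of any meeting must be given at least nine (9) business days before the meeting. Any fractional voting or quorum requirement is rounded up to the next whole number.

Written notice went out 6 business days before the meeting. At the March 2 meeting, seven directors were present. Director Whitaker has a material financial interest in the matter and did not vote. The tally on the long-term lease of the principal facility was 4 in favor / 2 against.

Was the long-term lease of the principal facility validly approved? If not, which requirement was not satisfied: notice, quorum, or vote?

Notice: 6 business days given; 9 required (6 < 9). Not satisfied.
Quorum: 7 present, but the 1 interested director does not count, leaving 6. Quorum is 4. Satisfied.
Vote: the long-term lease of the principal facility requires two-thirds of the disinterested directors present (7 − 1 = 6). 2/3 of 6 = 4, so 4 affirmative votes are needed; 4 voted in favor. Satisfied.

Invalid — notice requirement not satisfied.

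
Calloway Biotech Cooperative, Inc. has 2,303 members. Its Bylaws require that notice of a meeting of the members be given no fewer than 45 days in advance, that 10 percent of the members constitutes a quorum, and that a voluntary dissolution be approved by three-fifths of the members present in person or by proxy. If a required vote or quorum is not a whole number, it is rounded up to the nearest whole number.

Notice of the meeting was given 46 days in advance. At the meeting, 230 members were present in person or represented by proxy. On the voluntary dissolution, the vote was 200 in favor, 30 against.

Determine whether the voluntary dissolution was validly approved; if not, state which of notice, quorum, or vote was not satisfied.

Notice: 46 days given; 45 required. Satisfied.
Quorum: 10% of 2,303 = 230.30, rounded up to 231; 230 present. Not satisfied.
Vote: requires three-fifths of those present (230); 3/5 of 230 = 138, so 138 needed; 200 in favor. Satisfied.

Invalid — quorum requirement not satisfied.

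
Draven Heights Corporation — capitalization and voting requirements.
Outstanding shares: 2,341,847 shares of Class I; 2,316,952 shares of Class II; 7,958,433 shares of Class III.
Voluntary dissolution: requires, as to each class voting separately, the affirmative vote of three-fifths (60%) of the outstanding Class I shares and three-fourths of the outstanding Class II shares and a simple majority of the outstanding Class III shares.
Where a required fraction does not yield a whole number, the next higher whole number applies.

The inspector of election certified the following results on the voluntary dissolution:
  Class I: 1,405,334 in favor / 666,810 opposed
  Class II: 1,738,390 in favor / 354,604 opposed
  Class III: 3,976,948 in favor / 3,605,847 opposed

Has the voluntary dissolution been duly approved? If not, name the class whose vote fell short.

Class I: 3/5 of 2341847 = 1405108.20, rounded up to 1405109; 1,405,109 required, 1,405,334 in favor — approved.
Class II: 3/4 of 2316952 = 1737714; 1,737,714 required, 1,738,390 in favor — approved.
Class III: a majority of 7958433 is 3979217; 3,979,217 required, 3,976,948 in favor — not approved.

Not approved — the Class III shares did not give the required vote.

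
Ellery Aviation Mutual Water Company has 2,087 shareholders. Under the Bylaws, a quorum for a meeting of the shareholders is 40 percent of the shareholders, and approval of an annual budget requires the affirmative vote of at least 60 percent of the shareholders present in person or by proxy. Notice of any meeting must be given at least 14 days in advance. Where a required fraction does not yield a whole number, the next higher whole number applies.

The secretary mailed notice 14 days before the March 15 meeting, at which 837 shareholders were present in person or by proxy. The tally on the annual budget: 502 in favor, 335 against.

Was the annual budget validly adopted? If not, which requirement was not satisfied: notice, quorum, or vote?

Notice: 14 days given; 14 required. Satisfied.
Quorum: 40% of 2,087 = 834.80, rounded up to 835; 837 present. Satisfied.
Vote: requires three-fifths of those present (837); 3/5 of 837 = 502.20, rounded up to 503, so 503 needed; 502 in favor. Not satisfied.

Invalid — vote requirement not satisfied.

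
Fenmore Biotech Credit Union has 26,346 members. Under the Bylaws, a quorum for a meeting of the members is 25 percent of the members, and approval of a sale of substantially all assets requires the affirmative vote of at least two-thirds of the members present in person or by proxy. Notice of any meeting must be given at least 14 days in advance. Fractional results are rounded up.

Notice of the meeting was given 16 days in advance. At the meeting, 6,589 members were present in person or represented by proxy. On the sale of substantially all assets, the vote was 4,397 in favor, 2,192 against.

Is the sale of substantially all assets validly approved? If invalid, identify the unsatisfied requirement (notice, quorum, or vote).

Valid — all requirements satisfied.

Notice: 16 days given; 14 required. Satisfied.
Quorum: 25% of 26,346 = 6,586.50, rounded up to 6,587; 6,589 present. Satisfied.
Vote: requires two-thirds of those present (6,589); 2/3 of 6589 = 4392.67, rounded up to 4393, so 4,393 needed; 4,397 in favor. Satisfied.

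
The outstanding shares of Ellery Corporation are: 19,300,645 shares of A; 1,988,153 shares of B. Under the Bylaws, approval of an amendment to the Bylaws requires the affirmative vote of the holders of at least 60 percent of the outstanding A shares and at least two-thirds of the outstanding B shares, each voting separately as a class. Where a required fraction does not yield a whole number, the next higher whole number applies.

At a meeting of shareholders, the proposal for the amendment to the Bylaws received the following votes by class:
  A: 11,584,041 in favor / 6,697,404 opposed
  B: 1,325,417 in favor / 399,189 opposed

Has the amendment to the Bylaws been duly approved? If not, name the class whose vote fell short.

A: 3/5 of 19300645 = 11580387; 11,580,387 required, 11,584,041 in favor — approved.
B: 2/3 of 1988153 = 1325435.33, rounded up to 1325436; 1,325,436 required, 1,325,417 in favor — not approved.

Not approved — the B shares did not give the required vote.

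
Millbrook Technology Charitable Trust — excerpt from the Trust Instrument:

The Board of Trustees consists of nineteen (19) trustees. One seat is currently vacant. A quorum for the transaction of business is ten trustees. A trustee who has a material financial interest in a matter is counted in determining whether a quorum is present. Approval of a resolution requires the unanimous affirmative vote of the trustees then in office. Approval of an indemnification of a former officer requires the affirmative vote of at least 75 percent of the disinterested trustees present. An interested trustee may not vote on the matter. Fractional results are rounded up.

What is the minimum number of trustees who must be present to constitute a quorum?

10

The quorum is fixed at 10.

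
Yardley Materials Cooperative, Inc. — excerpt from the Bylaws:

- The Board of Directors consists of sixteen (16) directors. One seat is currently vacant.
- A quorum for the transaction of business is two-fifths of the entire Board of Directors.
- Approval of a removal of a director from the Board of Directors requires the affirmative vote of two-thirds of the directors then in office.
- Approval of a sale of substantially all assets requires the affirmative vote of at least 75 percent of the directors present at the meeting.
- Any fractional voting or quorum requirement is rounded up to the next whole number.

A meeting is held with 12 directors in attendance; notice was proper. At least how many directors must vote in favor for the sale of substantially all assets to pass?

9

The sale of substantially all assets requires three-fourths of the directors present (12).
3/4 of 12 = 9.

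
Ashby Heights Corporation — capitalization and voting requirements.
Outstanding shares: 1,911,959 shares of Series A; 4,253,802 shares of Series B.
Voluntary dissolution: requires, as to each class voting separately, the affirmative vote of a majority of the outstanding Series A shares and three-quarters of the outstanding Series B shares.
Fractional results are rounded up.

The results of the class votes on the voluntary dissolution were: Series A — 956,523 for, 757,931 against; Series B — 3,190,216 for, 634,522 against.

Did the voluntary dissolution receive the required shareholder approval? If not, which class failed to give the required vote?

Not approved — the Series B shares did not give the required vote.

Series A: a majority of 1911959 is 955980; 955,980 required, 956,523 in favor — approved.
Series B: 3/4 of 4253802 = 3190351.50, rounded up to 3190352; 3,190,352 required, 3,190,216 in favor — not approved.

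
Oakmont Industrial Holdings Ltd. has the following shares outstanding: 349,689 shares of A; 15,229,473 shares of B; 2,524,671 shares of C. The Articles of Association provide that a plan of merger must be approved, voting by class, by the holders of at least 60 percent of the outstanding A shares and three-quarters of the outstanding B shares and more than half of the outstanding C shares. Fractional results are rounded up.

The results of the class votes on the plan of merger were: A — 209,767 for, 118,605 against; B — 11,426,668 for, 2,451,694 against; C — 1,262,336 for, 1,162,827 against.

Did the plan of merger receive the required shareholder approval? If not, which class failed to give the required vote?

A: 3/5 of 349689 = 209813.40, rounded up to 209814; 209,814 required, 209,767 in favor — not approved.
B: 3/4 of 15229473 = 11422104.75, rounded up to 11422105; 11,422,105 required, 11,426,668 in favor — approved.
C: a majority of 2524671 is 1262336; 1,262,336 required, 1,262,336 in favor — approved.

Not approved — the A shares did not give the required vote.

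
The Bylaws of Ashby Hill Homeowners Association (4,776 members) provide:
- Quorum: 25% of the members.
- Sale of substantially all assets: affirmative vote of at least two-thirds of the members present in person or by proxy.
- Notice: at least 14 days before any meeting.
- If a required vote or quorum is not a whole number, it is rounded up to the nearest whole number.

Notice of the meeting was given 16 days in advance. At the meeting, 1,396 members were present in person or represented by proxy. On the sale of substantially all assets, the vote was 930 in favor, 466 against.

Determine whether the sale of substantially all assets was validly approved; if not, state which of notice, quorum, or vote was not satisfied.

Notice: 16 days given; 14 required. Satisfied.
Quorum: 25% of 4,776 = 1,194; 1,396 present. Satisfied.
Vote: requires two-thirds of those present (1,396); 2/3 of 1396 = 930.67, rounded up to 931, so 931 needed; 930 in favor. Not satisfied.

Invalid — vote requirement not satisfied.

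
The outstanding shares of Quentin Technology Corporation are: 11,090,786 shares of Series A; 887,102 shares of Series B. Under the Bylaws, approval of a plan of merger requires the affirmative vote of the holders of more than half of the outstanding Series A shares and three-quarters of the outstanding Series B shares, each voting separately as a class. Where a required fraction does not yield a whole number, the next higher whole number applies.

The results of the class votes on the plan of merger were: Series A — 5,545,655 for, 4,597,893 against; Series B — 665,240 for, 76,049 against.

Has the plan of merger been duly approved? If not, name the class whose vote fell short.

Series A: a majority of 11090786 is 5545394; 5,545,394 required, 5,545,655 in favor — approved.
Series B: 3/4 of 887102 = 665326.50, rounded up to 665327; 665,327 required, 665,240 in favor — not approved.

Not approved — the Series B shares did not give the required vote.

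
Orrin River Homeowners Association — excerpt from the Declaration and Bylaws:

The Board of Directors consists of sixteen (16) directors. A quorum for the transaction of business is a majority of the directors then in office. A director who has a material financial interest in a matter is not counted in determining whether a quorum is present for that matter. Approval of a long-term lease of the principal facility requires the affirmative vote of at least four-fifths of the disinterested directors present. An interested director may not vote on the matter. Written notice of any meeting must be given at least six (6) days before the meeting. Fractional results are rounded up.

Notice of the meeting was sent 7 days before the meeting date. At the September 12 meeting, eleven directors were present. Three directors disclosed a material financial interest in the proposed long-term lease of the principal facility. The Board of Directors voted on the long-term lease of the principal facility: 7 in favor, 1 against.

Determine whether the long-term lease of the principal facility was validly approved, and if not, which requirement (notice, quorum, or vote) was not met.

Notice: 7 days given; 6 required (7 ≥ 6). Satisfied.
Quorum: 11 present, but the 3 interested directors do not count, leaving 8. Quorum is 9. Not satisfied.
Vote: the long-term lease of the principal facility requires four-fifths of the disinterested directors present (11 − 3 = 8). 4/5 of 8 = 6.40, rounded up to 7, so 7 affirmative votes are needed; 7 voted in favor. Satisfied. (Moot — without a quorum no business can be validly transacted.)

Invalid — quorum requirement not satisfied.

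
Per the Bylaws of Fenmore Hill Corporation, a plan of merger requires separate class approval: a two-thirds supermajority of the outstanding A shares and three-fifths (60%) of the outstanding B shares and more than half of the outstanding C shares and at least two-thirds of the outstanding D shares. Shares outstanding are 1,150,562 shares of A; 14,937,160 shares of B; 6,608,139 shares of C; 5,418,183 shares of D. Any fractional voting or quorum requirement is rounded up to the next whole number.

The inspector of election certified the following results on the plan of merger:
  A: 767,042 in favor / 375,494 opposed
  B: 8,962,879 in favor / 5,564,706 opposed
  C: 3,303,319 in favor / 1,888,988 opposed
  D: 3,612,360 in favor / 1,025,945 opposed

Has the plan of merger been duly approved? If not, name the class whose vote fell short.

A: 2/3 of 1150562 = 767041.33, rounded up to 767042; 767,042 required, 767,042 in favor — approved.
B: 3/5 of 14937160 = 8962296; 8,962,296 required, 8,962,879 in favor — approved.
C: a majority of 6608139 is 3304070; 3,304,070 required, 3,303,319 in favor — not approved.
D: 2/3 of 5418183 = 3612122; 3,612,122 required, 3,612,360 in favor — approved.

Not approved — the C shares did not give the required vote.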